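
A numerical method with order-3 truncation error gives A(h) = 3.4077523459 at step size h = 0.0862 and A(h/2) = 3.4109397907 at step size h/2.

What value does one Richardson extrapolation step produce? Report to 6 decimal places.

Error is O(h^3); halving h shrinks it by 2^3 = 8.
Weighted: 27.2875183256 − 3.4077523459 = 23.8797659797
Divide by 2^3 − 1 = 7.
(8·3.4109397907 − 3.4077523459)/(8 − 1) = 3.4113951400

3.411395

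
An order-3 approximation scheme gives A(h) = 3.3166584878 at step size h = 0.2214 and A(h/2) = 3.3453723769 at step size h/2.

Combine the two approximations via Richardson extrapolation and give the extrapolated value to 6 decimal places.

3.349474

r = 3: numerator weight 8, denominator 7.
Numerator 8*A(h/2) − A(h) = 8*3.3453723769 − 3.3166584878 = 23.4463205274
Divide by 2^3 − 1 = 7.
(8*3.3453723769 − 3.3166584878)/(8 − 1) = 3.3494743611
Gap between inputs: 2.871e-02; correction applied: +0.0041019842.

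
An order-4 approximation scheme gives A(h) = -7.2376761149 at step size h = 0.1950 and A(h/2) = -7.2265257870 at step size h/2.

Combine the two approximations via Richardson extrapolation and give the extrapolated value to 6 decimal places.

Order 4 gives 2^r = 16 and 2^r − 1 = 15.
Top: 16(-7.2265257870) − (-7.2376761149) = -108.3867364771
(-108.3867364771) ÷ 15 = -7.2257824318
Correction |R − A(h/2)| = 7.434e-04; gap |A(h/2) − A(h)| = 1.115e-02.

-7.225782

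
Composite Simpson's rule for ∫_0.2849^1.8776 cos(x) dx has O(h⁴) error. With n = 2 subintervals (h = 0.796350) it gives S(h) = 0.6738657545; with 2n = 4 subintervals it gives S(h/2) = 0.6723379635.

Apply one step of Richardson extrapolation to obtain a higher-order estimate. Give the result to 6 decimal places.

With r = 4 the leading error scales as h^4, so the weight is 2^4 = 16.
Weighted: 10.7574074160 − 0.6738657545 = 10.0835416615
Divide by 2^4 − 1 = 15.
Extrapolated: 10.0835416615 / 15 = 0.6722361108
Shift from A(h/2): −0.0001018527.

0.672236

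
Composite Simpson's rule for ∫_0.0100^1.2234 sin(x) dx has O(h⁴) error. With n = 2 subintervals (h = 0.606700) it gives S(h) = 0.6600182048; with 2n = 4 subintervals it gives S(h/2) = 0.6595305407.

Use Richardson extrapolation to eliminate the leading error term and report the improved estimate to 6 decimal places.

0.659498

The method has order 4: 2^4 = 16.
16·0.6595305407 − 0.6600182048 = 9.8924704464
R = 9.8924704464/15 = 0.6594980298
Correction |R − A(h/2)| = 3.251e-05; gap |A(h/2) − A(h)| = 4.877e-04.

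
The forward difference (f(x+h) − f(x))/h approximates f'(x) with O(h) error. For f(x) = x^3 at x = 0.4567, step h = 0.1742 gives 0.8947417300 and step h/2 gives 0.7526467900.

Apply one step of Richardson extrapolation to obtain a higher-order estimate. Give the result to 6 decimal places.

r = 1: numerator weight 2, denominator 1.
A(h/2) − A(h) = 0.7526467900 − 0.8947417300 = -0.1420949400
Correction (A(h/2) − A(h))/(2 − 1) = (-0.1420949400)/1 = -0.1420949400
R = A(h/2) + (A(h/2) − A(h))/1 = 0.7526467900 − 0.1420949400 = 0.6105518500
Correction |R − A(h/2)| = 1.421e-01; gap |A(h/2) − A(h)| = 1.421e-01.

0.610552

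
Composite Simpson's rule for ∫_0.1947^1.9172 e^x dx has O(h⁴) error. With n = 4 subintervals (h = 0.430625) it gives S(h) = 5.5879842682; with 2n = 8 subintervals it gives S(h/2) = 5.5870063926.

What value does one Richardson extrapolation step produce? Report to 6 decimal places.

5.586941

Leading term ∝ h^4; use weight 16 = 2^4.
Numerator 16 × A(h/2) − A(h) = 16 × 5.5870063926 − 5.5879842682 = 83.8041180134
Divide by 2^4 − 1 = 15.
Extrapolated: 83.8041180134 / 15 = 5.5869412009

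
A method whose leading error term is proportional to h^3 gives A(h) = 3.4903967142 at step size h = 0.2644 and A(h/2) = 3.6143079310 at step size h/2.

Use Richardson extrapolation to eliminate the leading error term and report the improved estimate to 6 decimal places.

With r = 3 the leading error scales as h^3, so the weight is 2^3 = 8.
8*3.6143079310 = 28.9144634480; 28.9144634480 − 3.4903967142 = 25.4240667338
Divide by 2^3 − 1 = 7.
Extrapolated: 25.4240667338 / 7 = 3.6320095334
Shift from A(h/2): +0.0177016024.

3.632010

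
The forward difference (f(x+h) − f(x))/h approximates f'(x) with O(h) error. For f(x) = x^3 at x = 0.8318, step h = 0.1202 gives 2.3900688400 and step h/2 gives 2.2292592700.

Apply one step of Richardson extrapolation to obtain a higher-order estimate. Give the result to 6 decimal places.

With r = 1 the leading error scales as h^1, so the weight is 2^1 = 2.
A(h/2) − A(h) = 2.2292592700 − 2.3900688400 = -0.1608095700
Correction (A(h/2) − A(h))/(2 − 1) = (-0.1608095700)/1 = -0.1608095700
R = A(h/2) + (A(h/2) − A(h))/1 = 2.2292592700 − 0.1608095700 = 2.0684497000

2.068450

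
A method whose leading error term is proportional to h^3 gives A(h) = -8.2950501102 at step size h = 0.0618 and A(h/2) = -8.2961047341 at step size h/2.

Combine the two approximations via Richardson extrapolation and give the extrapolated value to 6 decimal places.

Method order is 3; weight 2^3 = 8.
Numerator 8×A(h/2) − A(h) = 8×(-8.2961047341) − (-8.2950501102) = -58.0737877626
(-58.0737877626) ÷ 7 = -8.2962553947

-8.296255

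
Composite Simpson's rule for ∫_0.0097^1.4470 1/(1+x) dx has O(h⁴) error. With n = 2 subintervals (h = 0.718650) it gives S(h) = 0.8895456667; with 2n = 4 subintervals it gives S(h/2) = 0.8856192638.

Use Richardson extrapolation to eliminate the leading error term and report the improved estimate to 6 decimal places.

0.885358

Leading term ∝ h^4; use weight 16 = 2^4.
Numerator 16·A(h/2) − A(h) = 16·0.8856192638 − 0.8895456667 = 13.2803625541
Denominator 16 − 1 = 15.
(16·0.8856192638 − 0.8895456667)/(16 − 1) = 0.8853575036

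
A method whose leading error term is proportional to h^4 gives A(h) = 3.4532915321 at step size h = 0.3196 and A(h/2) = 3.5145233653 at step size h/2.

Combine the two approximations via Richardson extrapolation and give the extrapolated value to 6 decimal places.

Method order is 4; weight 2^4 = 16.
Difference of the inputs: 3.5145233653 − 3.4532915321 = 0.0612318332
Divide by 2^4 − 1 = 15: 0.0612318332/15 = 0.0040821222
R = 3.5145233653 + 0.0040821222 = 3.5186054875
Correction |R − A(h/2)| = 4.082e-03; gap |A(h/2) − A(h)| = 6.123e-02.

3.518605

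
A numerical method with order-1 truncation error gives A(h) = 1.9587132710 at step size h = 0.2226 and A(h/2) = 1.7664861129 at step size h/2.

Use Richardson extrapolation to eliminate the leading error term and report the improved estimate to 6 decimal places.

Leading term ∝ h^1; use weight 2 = 2^1.
Numerator 2×A(h/2) − A(h) = 2×1.7664861129 − 1.9587132710 = 1.5742589548
1.5742589548 ÷ 1 = 1.5742589548
Correction |R − A(h/2)| = 1.922e-01; gap |A(h/2) − A(h)| = 1.922e-01.

1.574259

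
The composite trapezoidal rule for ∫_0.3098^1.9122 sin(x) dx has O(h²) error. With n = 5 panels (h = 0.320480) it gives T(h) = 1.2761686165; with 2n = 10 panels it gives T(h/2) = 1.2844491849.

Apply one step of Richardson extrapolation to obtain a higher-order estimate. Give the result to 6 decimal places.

Error is O(h^2); halving h shrinks it by 2^2 = 4.
2^2 × A(h/2) = 5.1377967396; minus A(h) gives 3.8616281231.
Divide by 2^2 − 1 = 3.
Extrapolated: 3.8616281231 / 3 = 1.2872093744

1.287209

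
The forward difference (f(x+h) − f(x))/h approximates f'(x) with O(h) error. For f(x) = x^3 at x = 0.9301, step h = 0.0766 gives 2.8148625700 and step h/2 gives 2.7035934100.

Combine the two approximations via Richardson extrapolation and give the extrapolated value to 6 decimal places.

Method order is 1; weight 2^1 = 2.
2*2.7035934100 − 2.8148625700 = 2.5923242500
2.5923242500 ÷ 1 = 2.5923242500

2.592324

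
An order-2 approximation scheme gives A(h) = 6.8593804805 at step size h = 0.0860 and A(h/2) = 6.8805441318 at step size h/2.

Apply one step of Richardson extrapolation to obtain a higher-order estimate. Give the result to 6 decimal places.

6.887599

The method has order 2: 2^2 = 4.
Numerator 4·A(h/2) − A(h) = 4·6.8805441318 − 6.8593804805 = 20.6627960467
Divide by 2^2 − 1 = 3.
(4·6.8805441318 − 6.8593804805)/(4 − 1) = 6.8875986822
Gap between inputs: 2.116e-02; correction applied: +0.0070545504.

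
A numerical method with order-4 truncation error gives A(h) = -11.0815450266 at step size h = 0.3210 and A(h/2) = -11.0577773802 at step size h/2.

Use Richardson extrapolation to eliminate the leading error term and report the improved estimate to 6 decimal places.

-11.056193

Order 4 gives 2^r = 16 and 2^r − 1 = 15.
A(h/2) − A(h) = -11.0577773802 − (-11.0815450266) = 0.0237676464
Correction (A(h/2) − A(h))/(16 − 1) = 0.0237676464/15 = 0.0015845098
R = A(h/2) + (A(h/2) − A(h))/15 = -11.0577773802 + 0.0015845098 = -11.0561928704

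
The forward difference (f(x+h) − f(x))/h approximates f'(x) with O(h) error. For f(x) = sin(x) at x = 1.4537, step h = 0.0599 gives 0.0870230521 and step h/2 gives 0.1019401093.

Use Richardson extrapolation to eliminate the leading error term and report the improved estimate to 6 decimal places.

0.116857

With r = 1 the leading error scales as h^1, so the weight is 2^1 = 2.
Difference of the inputs: 0.1019401093 − 0.0870230521 = 0.0149170572
Correction (A(h/2) − A(h))/(2 − 1) = 0.0149170572/1 = 0.0149170572
R = A(h/2) + (A(h/2) − A(h))/1 = 0.1019401093 + 0.0149170572 = 0.1168571665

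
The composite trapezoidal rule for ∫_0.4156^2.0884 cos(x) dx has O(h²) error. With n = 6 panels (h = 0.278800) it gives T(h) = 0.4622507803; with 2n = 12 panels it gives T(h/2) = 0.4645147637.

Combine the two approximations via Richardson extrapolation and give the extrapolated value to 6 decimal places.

0.465269

Order 2 gives 2^r = 4 and 2^r − 1 = 3.
Difference of the inputs: 0.4645147637 − 0.4622507803 = 0.0022639834
Divide by 2^2 − 1 = 3: 0.0022639834/3 = 0.0007546611
R = 0.4645147637 + 0.0007546611 = 0.4652694248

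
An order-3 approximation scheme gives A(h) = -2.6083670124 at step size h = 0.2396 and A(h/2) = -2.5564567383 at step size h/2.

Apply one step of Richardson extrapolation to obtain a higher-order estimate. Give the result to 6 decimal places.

r = 3: numerator weight 8, denominator 7.
8×(-2.5564567383) − (-2.6083670124) = -17.8432868940
Denominator 8 − 1 = 7.
(8×(-2.5564567383) − (-2.6083670124))/(8 − 1) = -2.5490409849

-2.549041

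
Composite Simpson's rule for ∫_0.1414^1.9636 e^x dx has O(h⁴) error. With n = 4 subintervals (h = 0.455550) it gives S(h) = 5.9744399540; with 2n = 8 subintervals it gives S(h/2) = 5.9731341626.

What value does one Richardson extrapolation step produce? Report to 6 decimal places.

Error is O(h^4); halving h shrinks it by 2^4 = 16.
Numerator 16×A(h/2) − A(h) = 16×5.9731341626 − 5.9744399540 = 89.5957066476
R = 89.5957066476/15 = 5.9730471098

5.973047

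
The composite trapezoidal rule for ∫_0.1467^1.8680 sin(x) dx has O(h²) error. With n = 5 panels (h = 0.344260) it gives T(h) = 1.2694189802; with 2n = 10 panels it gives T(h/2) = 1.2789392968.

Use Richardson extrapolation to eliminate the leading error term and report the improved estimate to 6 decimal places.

With r = 2 the leading error scales as h^2, so the weight is 2^2 = 4.
4*1.2789392968 = 5.1157571872; 5.1157571872 − 1.2694189802 = 3.8463382070
3.8463382070 ÷ 3 = 1.2821127357
Gap between inputs: 9.520e-03; correction applied: +0.0031734389.

1.282113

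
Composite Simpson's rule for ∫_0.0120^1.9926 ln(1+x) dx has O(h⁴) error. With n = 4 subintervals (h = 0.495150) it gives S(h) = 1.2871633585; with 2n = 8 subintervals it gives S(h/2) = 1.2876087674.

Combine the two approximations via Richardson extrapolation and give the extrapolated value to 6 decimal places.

Error is O(h^4); halving h shrinks it by 2^4 = 16.
Difference of the inputs: 1.2876087674 − 1.2871633585 = 0.0004454089
Correction (A(h/2) − A(h))/(16 − 1) = 0.0004454089/15 = 0.0000296939
R = A(h/2) + (A(h/2) − A(h))/15 = 1.2876087674 + 0.0000296939 = 1.2876384613

1.287638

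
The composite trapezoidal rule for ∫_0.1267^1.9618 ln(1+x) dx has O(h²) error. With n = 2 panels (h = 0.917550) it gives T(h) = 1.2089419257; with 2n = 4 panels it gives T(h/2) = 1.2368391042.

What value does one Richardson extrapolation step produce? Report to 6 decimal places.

1.246138

Order 2 gives 2^r = 4 and 2^r − 1 = 3.
4*1.2368391042 − 1.2089419257 = 3.7384144911
(4*1.2368391042 − 1.2089419257)/(4 − 1) = 1.2461381637
Gap between inputs: 2.790e-02; correction applied: +0.0092990595.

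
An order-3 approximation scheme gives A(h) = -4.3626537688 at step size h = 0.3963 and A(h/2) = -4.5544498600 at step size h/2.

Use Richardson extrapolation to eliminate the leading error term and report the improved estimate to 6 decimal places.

-4.581849

With r = 3 the leading error scales as h^3, so the weight is 2^3 = 8.
8×(-4.5544498600) = -36.4355988800; (-36.4355988800) − (-4.3626537688) = -32.0729451112
(8×(-4.5544498600) − (-4.3626537688))/(8 − 1) = -4.5818493016
Correction |R − A(h/2)| = 2.740e-02; gap |A(h/2) − A(h)| = 1.918e-01.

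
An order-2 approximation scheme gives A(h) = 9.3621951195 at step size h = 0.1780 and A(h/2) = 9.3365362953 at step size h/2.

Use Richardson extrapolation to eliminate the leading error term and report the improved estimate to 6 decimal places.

Order 2 gives 2^r = 4 and 2^r − 1 = 3.
Top: 4(9.3365362953) − (9.3621951195) = 27.9839500617
Divide by 2^2 − 1 = 3.
Extrapolated: 27.9839500617 / 3 = 9.3279833539
Correction |R − A(h/2)| = 8.553e-03; gap |A(h/2) − A(h)| = 2.566e-02.

9.327983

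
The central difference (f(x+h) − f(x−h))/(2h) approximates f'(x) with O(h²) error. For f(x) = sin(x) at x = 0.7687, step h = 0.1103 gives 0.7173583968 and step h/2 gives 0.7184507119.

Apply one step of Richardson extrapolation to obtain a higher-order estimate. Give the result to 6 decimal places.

0.718815

Order 2 gives 2^r = 4 and 2^r − 1 = 3.
Difference of the inputs: 0.7184507119 − 0.7173583968 = 0.0010923151
Divide by 2^2 − 1 = 3: 0.0010923151/3 = 0.0003641050
R = A(h/2) + (A(h/2) − A(h))/3 = 0.7184507119 + 0.0003641050 = 0.7188148169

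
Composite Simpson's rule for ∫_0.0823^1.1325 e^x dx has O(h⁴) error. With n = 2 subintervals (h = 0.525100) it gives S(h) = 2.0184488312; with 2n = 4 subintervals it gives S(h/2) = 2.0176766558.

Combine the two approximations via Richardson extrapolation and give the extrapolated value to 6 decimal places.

2.017625

The method has order 4: 2^4 = 16.
16*2.0176766558 = 32.2828264928; subtract 2.0184488312 → 30.2643776616
Extrapolated: 30.2643776616 / 15 = 2.0176251774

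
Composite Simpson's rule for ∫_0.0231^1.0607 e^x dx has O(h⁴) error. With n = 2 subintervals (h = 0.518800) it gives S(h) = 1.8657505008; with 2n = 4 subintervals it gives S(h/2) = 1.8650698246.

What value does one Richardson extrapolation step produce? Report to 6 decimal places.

Leading term ∝ h^4; use weight 16 = 2^4.
Weighted: 29.8411171936 − 1.8657505008 = 27.9753666928
27.9753666928 ÷ 15 = 1.8650244462

1.865024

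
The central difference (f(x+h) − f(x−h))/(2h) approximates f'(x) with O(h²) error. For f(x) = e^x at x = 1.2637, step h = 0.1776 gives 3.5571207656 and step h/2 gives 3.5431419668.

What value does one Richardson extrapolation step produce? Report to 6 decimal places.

Error is O(h^2); halving h shrinks it by 2^2 = 4.
4*3.5431419668 = 14.1725678672; subtract 3.5571207656 → 10.6154471016
Extrapolated: 10.6154471016 / 3 = 3.5384823672
Correction |R − A(h/2)| = 4.660e-03; gap |A(h/2) − A(h)| = 1.398e-02.

3.538482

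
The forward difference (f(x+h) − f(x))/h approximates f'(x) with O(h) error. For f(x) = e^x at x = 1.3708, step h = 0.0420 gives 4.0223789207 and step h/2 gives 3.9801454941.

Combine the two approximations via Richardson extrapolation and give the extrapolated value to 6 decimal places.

The method has order 1: 2^1 = 2.
Top: 2(3.9801454941) − (4.0223789207) = 3.9379120675
Divide by 2^1 − 1 = 1.
Extrapolated: 3.9379120675 / 1 = 3.9379120675
Correction |R − A(h/2)| = 4.223e-02; gap |A(h/2) − A(h)| = 4.223e-02.

3.937912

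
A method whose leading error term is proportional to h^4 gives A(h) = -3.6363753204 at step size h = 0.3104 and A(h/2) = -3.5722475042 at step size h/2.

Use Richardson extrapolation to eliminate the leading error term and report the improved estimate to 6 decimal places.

r = 4: numerator weight 16, denominator 15.
16 × (-3.5722475042) = -57.1559600672; (-57.1559600672) − (-3.6363753204) = -53.5195847468
(-53.5195847468) ÷ 15 = -3.5679723165

-3.567972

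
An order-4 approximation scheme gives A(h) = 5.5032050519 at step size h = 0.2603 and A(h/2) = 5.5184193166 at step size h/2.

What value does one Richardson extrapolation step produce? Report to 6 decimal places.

With r = 4 the leading error scales as h^4, so the weight is 2^4 = 16.
Numerator 16·A(h/2) − A(h) = 16·5.5184193166 − 5.5032050519 = 82.7915040137
(16·5.5184193166 − 5.5032050519)/(16 − 1) = 5.5194336009

5.519434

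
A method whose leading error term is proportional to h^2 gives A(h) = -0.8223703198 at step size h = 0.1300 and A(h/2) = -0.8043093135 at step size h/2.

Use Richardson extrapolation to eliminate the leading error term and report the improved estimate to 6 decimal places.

-0.798289

r = 2, so 2^r = 4.
2^2 × A(h/2) = -3.2172372540; minus A(h) gives -2.3948669342.
(4 × (-0.8043093135) − (-0.8223703198))/(4 − 1) = -0.7982889781
Shift from A(h/2): +0.0060203354.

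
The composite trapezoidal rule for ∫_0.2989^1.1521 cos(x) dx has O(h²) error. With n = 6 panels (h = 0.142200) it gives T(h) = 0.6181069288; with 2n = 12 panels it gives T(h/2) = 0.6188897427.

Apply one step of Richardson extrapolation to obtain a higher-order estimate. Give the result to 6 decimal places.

0.619151

Order 2 gives 2^r = 4 and 2^r − 1 = 3.
Top: 4(0.6188897427) − (0.6181069288) = 1.8574520420
Extrapolated: 1.8574520420 / 3 = 0.6191506807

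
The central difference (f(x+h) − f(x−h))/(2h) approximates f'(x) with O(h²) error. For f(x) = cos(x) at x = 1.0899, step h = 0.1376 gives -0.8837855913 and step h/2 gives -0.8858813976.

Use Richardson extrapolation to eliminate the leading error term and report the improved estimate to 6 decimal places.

Order 2 gives 2^r = 4 and 2^r − 1 = 3.
2^2·A(h/2) = -3.5435255904; minus A(h) gives -2.6597399991.
Divide by 2^2 − 1 = 3.
So the Richardson estimate is -0.8865799997.
Shift from A(h/2): −0.0006986021.

-0.886580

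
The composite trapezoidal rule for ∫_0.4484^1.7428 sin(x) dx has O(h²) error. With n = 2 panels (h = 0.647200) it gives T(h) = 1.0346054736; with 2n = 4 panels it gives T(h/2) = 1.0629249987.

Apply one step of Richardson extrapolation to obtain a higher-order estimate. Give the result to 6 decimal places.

1.072365

Method order is 2; weight 2^2 = 4.
4*1.0629249987 − 1.0346054736 = 3.2170945212
3.2170945212 ÷ 3 = 1.0723648404
Gap between inputs: 2.832e-02; correction applied: +0.0094398417.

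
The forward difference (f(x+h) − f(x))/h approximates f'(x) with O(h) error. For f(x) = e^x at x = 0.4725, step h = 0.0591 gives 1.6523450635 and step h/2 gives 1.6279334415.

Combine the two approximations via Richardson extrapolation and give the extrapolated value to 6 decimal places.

1.603522

Order 1 gives 2^r = 2 and 2^r − 1 = 1.
2^1×A(h/2) = 3.2558668830; minus A(h) gives 1.6035218195.
Divide by 2^1 − 1 = 1.
1.6035218195 ÷ 1 = 1.6035218195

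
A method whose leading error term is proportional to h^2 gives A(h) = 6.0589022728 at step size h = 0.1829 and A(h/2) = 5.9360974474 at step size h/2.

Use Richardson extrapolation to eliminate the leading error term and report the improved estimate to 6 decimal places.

r = 2, so 2^r = 4.
4 × 5.9360974474 − 6.0589022728 = 17.6854875168
17.6854875168 ÷ 3 = 5.8951625056

5.895163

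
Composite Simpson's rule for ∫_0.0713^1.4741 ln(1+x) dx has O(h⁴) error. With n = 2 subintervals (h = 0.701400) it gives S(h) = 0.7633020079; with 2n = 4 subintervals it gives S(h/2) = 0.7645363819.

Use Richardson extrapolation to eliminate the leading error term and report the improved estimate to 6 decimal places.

r = 4: numerator weight 16, denominator 15.
Numerator 16×A(h/2) − A(h) = 16×0.7645363819 − 0.7633020079 = 11.4692801025
Denominator 16 − 1 = 15.
Result: 0.7646186735
Correction |R − A(h/2)| = 8.229e-05; gap |A(h/2) − A(h)| = 1.234e-03.

0.764619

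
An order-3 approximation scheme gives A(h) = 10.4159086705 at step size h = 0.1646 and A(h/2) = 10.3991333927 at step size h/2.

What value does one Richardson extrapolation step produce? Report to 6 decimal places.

10.396737

Error is O(h^3); halving h shrinks it by 2^3 = 8.
A(h/2) − A(h) = 10.3991333927 − 10.4159086705 = -0.0167752778
Correction (A(h/2) − A(h))/(8 − 1) = (-0.0167752778)/7 = -0.0023964683
R = 10.3991333927 − 0.0023964683 = 10.3967369244
Gap between inputs: 1.678e-02; correction applied: −0.0023964683.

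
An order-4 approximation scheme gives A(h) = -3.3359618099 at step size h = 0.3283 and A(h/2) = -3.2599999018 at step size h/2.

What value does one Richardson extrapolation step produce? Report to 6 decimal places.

-3.254936

Error is O(h^4); halving h shrinks it by 2^4 = 16.
Weighted: (-52.1599984288) − (-3.3359618099) = -48.8240366189
(-48.8240366189) ÷ 15 = -3.2549357746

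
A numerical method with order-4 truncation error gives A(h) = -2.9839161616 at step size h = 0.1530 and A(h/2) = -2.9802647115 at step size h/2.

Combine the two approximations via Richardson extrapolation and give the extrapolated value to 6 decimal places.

Order 4 gives 2^r = 16 and 2^r − 1 = 15.
A(h/2) − A(h) = -2.9802647115 − (-2.9839161616) = 0.0036514501
Divide by 2^4 − 1 = 15: 0.0036514501/15 = 0.0002434300
R = -2.9802647115 + 0.0002434300 = -2.9800212815
Gap between inputs: 3.651e-03; correction applied: +0.0002434300.

-2.980021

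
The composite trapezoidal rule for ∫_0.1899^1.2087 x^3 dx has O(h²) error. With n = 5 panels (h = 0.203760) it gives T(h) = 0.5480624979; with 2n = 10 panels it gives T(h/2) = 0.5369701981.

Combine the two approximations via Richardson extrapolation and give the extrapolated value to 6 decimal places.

Error is O(h^2); halving h shrinks it by 2^2 = 4.
A(h/2) − A(h) = 0.5369701981 − 0.5480624979 = -0.0110922998
Correction (A(h/2) − A(h))/(4 − 1) = (-0.0110922998)/3 = -0.0036974333
R = A(h/2) + (A(h/2) − A(h))/3 = 0.5369701981 − 0.0036974333 = 0.5332727648
Correction |R − A(h/2)| = 3.697e-03; gap |A(h/2) − A(h)| = 1.109e-02.

0.533273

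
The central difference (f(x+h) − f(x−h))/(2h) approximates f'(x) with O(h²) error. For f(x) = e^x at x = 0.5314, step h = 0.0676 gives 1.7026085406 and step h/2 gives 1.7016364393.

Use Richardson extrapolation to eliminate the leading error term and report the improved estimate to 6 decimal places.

r = 2, so 2^r = 4.
Top: 4(1.7016364393) − (1.7026085406) = 5.1039372166
Extrapolated: 5.1039372166 / 3 = 1.7013124055
Gap between inputs: 9.721e-04; correction applied: −0.0003240338.

1.701312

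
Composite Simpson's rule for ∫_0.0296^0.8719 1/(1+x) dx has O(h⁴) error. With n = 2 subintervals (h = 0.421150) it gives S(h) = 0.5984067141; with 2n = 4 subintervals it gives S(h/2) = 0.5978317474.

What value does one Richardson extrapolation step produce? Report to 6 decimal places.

0.597793

The method has order 4: 2^4 = 16.
Numerator 16 × A(h/2) − A(h) = 16 × 0.5978317474 − 0.5984067141 = 8.9669012443
Denominator 16 − 1 = 15.
So the Richardson estimate is 0.5977934163.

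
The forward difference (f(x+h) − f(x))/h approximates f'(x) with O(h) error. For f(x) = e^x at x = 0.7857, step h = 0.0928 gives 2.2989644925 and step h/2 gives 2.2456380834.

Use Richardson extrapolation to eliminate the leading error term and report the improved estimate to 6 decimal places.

Leading term ∝ h^1; use weight 2 = 2^1.
Numerator 2·A(h/2) − A(h) = 2·2.2456380834 − 2.2989644925 = 2.1923116743
Divide by 2^1 − 1 = 1.
So the Richardson estimate is 2.1923116743.
Correction |R − A(h/2)| = 5.333e-02; gap |A(h/2) − A(h)| = 5.333e-02.

2.192312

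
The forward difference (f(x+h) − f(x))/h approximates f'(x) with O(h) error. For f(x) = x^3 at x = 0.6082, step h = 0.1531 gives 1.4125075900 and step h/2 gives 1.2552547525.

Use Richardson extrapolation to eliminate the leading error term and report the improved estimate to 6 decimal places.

r = 1, so 2^r = 2.
Top: 2(1.2552547525) − (1.4125075900) = 1.0980019150
Extrapolated: 1.0980019150 / 1 = 1.0980019150
Correction |R − A(h/2)| = 1.573e-01; gap |A(h/2) − A(h)| = 1.573e-01.

1.098002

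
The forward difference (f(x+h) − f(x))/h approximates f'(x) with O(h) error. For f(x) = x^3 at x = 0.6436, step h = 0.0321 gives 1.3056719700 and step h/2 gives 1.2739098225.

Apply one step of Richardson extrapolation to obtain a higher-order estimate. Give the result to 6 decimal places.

1.242148

r = 1, so 2^r = 2.
2×1.2739098225 = 2.5478196450; subtract 1.3056719700 → 1.2421476750
Extrapolated: 1.2421476750 / 1 = 1.2421476750
Correction |R − A(h/2)| = 3.176e-02; gap |A(h/2) − A(h)| = 3.176e-02.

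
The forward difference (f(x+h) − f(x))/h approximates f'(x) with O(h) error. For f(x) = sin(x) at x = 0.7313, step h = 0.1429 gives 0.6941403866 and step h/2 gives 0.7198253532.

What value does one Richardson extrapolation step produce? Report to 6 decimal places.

0.745510

r = 1, so 2^r = 2.
2*0.7198253532 = 1.4396507064; 1.4396507064 − 0.6941403866 = 0.7455103198
Divide by 2^1 − 1 = 1.
Result: 0.7455103198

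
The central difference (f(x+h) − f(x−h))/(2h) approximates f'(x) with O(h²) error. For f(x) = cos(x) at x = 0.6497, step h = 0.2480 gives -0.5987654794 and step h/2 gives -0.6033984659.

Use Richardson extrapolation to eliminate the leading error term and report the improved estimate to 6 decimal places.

With r = 2 the leading error scales as h^2, so the weight is 2^2 = 4.
Top: 4(-0.6033984659) − (-0.5987654794) = -1.8148283842
Denominator 4 − 1 = 3.
So the Richardson estimate is -0.6049427947.

-0.604943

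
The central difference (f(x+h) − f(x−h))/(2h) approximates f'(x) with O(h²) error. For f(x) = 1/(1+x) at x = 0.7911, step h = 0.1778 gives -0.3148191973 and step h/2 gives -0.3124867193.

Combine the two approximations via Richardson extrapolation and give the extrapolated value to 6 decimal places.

-0.311709

Method order is 2; weight 2^2 = 4.
Difference of the inputs: -0.3124867193 − (-0.3148191973) = 0.0023324780
Correction (A(h/2) − A(h))/(4 − 1) = 0.0023324780/3 = 0.0007774927
R = -0.3124867193 + 0.0007774927 = -0.3117092266
Correction |R − A(h/2)| = 7.775e-04; gap |A(h/2) − A(h)| = 2.332e-03.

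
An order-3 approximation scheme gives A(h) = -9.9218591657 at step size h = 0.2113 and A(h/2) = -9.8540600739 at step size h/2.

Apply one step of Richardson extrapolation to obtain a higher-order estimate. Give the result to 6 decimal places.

-9.844374

The method has order 3: 2^3 = 8.
8×(-9.8540600739) = -78.8324805912; subtract (-9.9218591657) → -68.9106214255
Denominator 8 − 1 = 7.
Result: -9.8443744894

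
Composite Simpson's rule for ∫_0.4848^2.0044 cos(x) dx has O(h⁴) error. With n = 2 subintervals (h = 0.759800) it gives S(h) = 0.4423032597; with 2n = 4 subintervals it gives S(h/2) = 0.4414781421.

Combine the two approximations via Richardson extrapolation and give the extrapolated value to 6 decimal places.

0.441423

With r = 4 the leading error scales as h^4, so the weight is 2^4 = 16.
16*0.4414781421 − 0.4423032597 = 6.6213470139
Denominator 16 − 1 = 15.
Extrapolated: 6.6213470139 / 15 = 0.4414231343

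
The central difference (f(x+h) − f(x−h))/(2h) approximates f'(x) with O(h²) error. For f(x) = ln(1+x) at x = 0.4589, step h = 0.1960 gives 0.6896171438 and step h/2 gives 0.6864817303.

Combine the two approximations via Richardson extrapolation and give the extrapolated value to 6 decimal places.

0.685437

Method order is 2; weight 2^2 = 4.
Top: 4(0.6864817303) − (0.6896171438) = 2.0563097774
Divide by 2^2 − 1 = 3.
Result: 0.6854365925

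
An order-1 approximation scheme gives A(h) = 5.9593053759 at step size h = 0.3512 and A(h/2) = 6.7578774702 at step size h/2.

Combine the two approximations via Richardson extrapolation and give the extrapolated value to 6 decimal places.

7.556450

The method has order 1: 2^1 = 2.
Weighted: 13.5157549404 − 5.9593053759 = 7.5564495645
(2×6.7578774702 − 5.9593053759)/(2 − 1) = 7.5564495645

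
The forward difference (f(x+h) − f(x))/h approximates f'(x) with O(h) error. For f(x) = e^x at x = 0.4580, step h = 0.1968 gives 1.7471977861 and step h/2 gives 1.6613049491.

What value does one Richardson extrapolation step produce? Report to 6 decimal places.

1.575412

Order 1 gives 2^r = 2 and 2^r − 1 = 1.
A(h/2) − A(h) = 1.6613049491 − 1.7471977861 = -0.0858928370
Correction (A(h/2) − A(h))/(2 − 1) = (-0.0858928370)/1 = -0.0858928370
R = 1.6613049491 − 0.0858928370 = 1.5754121121
Shift from A(h/2): −0.0858928370.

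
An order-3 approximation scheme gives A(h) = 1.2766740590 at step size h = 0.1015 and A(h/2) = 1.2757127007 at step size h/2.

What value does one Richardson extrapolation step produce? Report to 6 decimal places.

1.275575

With r = 3 the leading error scales as h^3, so the weight is 2^3 = 8.
8×1.2757127007 = 10.2057016056; 10.2057016056 − 1.2766740590 = 8.9290275466
8.9290275466 ÷ 7 = 1.2755753638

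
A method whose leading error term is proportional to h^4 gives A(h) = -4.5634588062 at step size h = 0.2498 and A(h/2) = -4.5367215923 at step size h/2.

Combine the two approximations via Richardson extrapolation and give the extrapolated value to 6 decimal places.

Method order is 4; weight 2^4 = 16.
16 × (-4.5367215923) = -72.5875454768; subtract (-4.5634588062) → -68.0240866706
Extrapolated: (-68.0240866706) / 15 = -4.5349391114

-4.534939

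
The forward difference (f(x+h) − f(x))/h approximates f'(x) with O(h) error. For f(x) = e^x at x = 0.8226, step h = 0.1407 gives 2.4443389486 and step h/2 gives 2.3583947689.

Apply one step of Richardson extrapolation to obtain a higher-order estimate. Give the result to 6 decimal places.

Method order is 1; weight 2^1 = 2.
Weighted: 4.7167895378 − 2.4443389486 = 2.2724505892
Extrapolated: 2.2724505892 / 1 = 2.2724505892
Gap between inputs: 8.594e-02; correction applied: −0.0859441797.

2.272451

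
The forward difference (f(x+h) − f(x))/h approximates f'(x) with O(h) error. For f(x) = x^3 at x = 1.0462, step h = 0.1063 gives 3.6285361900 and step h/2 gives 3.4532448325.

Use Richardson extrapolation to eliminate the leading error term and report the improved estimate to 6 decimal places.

Leading term ∝ h^1; use weight 2 = 2^1.
Weighted: 6.9064896650 − 3.6285361900 = 3.2779534750
3.2779534750 ÷ 1 = 3.2779534750

3.277953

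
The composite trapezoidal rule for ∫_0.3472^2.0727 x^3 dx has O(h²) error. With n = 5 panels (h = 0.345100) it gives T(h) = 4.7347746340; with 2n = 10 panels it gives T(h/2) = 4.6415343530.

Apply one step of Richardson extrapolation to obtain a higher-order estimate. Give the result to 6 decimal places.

r = 2: numerator weight 4, denominator 3.
Difference of the inputs: 4.6415343530 − 4.7347746340 = -0.0932402810
Divide by 2^2 − 1 = 3: (-0.0932402810)/3 = -0.0310800937
R = A(h/2) + (A(h/2) − A(h))/3 = 4.6415343530 − 0.0310800937 = 4.6104542593

4.610454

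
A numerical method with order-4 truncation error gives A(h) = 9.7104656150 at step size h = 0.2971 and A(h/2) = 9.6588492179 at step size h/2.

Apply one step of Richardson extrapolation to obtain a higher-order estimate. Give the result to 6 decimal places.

Method order is 4; weight 2^4 = 16.
16 × 9.6588492179 − 9.7104656150 = 144.8311218714
R = 144.8311218714/15 = 9.6554081248

9.655408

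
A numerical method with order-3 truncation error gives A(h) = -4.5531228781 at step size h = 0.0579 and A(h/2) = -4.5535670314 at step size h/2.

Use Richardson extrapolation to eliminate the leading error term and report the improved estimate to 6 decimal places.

r = 3, so 2^r = 8.
Numerator 8*A(h/2) − A(h) = 8*(-4.5535670314) − (-4.5531228781) = -31.8754133731
Denominator 8 − 1 = 7.
R = (-31.8754133731)/7 = -4.5536304819

-4.553630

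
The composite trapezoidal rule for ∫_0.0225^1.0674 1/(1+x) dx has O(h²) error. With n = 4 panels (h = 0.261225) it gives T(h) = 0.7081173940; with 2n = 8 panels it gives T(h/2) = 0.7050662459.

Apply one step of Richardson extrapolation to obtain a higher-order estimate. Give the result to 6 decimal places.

0.704049

Method order is 2; weight 2^2 = 4.
4*0.7050662459 = 2.8202649836; 2.8202649836 − 0.7081173940 = 2.1121475896
(4*0.7050662459 − 0.7081173940)/(4 − 1) = 0.7040491965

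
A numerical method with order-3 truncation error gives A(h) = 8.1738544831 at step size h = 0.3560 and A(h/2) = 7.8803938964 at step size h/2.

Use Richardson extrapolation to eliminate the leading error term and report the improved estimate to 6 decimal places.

7.838471

Method order is 3; weight 2^3 = 8.
8 × 7.8803938964 = 63.0431511712; 63.0431511712 − 8.1738544831 = 54.8692966881
(8 × 7.8803938964 − 8.1738544831)/(8 − 1) = 7.8384709554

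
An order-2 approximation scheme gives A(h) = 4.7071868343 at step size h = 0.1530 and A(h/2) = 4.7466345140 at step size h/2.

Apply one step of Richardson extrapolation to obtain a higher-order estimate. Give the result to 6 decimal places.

4.759784

With r = 2 the leading error scales as h^2, so the weight is 2^2 = 4.
Weighted: 18.9865380560 − 4.7071868343 = 14.2793512217
Denominator 4 − 1 = 3.
R = 14.2793512217/3 = 4.7597837406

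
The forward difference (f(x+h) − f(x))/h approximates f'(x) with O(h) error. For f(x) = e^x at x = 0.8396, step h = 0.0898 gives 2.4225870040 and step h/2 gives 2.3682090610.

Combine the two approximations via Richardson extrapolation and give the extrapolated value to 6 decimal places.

With r = 1 the leading error scales as h^1, so the weight is 2^1 = 2.
2·2.3682090610 = 4.7364181220; subtract 2.4225870040 → 2.3138311180
Denominator 2 − 1 = 1.
Extrapolated: 2.3138311180 / 1 = 2.3138311180

2.313831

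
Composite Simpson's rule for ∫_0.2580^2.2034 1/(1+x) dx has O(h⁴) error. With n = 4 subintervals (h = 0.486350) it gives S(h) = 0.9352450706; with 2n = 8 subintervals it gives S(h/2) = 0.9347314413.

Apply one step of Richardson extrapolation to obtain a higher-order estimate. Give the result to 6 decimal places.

0.934697

Order 4 gives 2^r = 16 and 2^r − 1 = 15.
16*0.9347314413 = 14.9557030608; subtract 0.9352450706 → 14.0204579902
Divide by 2^4 − 1 = 15.
So the Richardson estimate is 0.9346971993.
Shift from A(h/2): −0.0000342420.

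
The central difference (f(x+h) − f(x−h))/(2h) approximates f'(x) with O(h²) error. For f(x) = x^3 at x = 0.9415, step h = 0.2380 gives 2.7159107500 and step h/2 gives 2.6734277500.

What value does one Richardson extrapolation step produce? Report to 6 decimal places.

2.659267

The method has order 2: 2^2 = 4.
4*2.6734277500 = 10.6937110000; 10.6937110000 − 2.7159107500 = 7.9778002500
Divide by 2^2 − 1 = 3.
So the Richardson estimate is 2.6592667500.
Correction |R − A(h/2)| = 1.416e-02; gap |A(h/2) − A(h)| = 4.248e-02.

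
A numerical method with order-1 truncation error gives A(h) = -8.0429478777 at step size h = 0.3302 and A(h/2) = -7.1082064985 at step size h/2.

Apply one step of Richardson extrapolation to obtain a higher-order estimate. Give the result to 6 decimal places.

r = 1: numerator weight 2, denominator 1.
Weighted: (-14.2164129970) − (-8.0429478777) = -6.1734651193
Divide by 2^1 − 1 = 1.
R = (-6.1734651193)/1 = -6.1734651193
Gap between inputs: 9.347e-01; correction applied: +0.9347413792.

-6.173465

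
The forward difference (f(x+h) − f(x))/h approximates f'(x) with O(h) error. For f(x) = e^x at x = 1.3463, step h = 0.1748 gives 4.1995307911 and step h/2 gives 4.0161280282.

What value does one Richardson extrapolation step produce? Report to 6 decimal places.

3.832725

Error is O(h^1); halving h shrinks it by 2^1 = 2.
Top: 2(4.0161280282) − (4.1995307911) = 3.8327252653
(2×4.0161280282 − 4.1995307911)/(2 − 1) = 3.8327252653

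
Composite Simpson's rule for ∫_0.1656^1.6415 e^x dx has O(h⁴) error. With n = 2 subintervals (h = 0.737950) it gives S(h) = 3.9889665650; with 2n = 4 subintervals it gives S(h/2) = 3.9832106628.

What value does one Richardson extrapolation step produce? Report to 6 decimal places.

3.982827

Method order is 4; weight 2^4 = 16.
2^4 × A(h/2) = 63.7313706048; minus A(h) gives 59.7424040398.
Divide by 2^4 − 1 = 15.
(16 × 3.9832106628 − 3.9889665650)/(16 − 1) = 3.9828269360
Gap between inputs: 5.756e-03; correction applied: −0.0003837268.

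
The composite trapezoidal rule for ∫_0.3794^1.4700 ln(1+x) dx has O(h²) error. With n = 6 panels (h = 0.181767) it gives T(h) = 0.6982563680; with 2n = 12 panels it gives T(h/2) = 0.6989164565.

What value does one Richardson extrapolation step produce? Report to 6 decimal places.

Method order is 2; weight 2^2 = 4.
4*0.6989164565 − 0.6982563680 = 2.0974094580
Extrapolated: 2.0974094580 / 3 = 0.6991364860
Shift from A(h/2): +0.0002200295.

0.699136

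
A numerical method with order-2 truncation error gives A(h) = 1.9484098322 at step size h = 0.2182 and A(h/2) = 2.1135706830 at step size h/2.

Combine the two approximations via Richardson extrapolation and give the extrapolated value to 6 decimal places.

2.168624

Leading term ∝ h^2; use weight 4 = 2^2.
Top: 4(2.1135706830) − (1.9484098322) = 6.5058728998
6.5058728998 ÷ 3 = 2.1686242999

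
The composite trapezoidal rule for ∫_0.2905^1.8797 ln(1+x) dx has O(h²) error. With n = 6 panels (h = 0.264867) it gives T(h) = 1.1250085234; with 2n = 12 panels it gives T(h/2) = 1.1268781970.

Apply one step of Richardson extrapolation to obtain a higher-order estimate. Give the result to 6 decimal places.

1.127501

Method order is 2; weight 2^2 = 4.
Top: 4(1.1268781970) − (1.1250085234) = 3.3825042646
Extrapolated: 3.3825042646 / 3 = 1.1275014215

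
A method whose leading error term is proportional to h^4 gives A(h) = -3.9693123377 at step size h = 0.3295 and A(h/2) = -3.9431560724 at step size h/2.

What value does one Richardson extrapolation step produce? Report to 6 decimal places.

Order 4 gives 2^r = 16 and 2^r − 1 = 15.
Numerator 16·A(h/2) − A(h) = 16·(-3.9431560724) − (-3.9693123377) = -59.1211848207
(-59.1211848207) ÷ 15 = -3.9414123214
Correction |R − A(h/2)| = 1.744e-03; gap |A(h/2) − A(h)| = 2.616e-02.

-3.941412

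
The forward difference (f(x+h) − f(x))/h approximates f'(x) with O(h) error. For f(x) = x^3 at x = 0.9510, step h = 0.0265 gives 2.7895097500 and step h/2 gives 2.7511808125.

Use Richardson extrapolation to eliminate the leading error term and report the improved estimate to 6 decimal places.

2.712852

r = 1, so 2^r = 2.
2^1*A(h/2) = 5.5023616250; minus A(h) gives 2.7128518750.
Divide by 2^1 − 1 = 1.
(2*2.7511808125 − 2.7895097500)/(2 − 1) = 2.7128518750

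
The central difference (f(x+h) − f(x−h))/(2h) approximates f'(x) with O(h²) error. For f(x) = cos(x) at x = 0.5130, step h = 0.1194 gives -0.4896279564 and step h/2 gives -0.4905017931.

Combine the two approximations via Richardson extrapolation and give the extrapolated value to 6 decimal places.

-0.490793

Error is O(h^2); halving h shrinks it by 2^2 = 4.
4×(-0.4905017931) = -1.9620071724; (-1.9620071724) − (-0.4896279564) = -1.4723792160
(-1.4723792160) ÷ 3 = -0.4907930720
Shift from A(h/2): −0.0002912789.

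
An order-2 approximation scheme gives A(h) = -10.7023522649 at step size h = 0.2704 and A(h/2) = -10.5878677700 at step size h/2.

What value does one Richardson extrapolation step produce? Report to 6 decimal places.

-10.549706

With r = 2 the leading error scales as h^2, so the weight is 2^2 = 4.
Numerator 4×A(h/2) − A(h) = 4×(-10.5878677700) − (-10.7023522649) = -31.6491188151
(-31.6491188151) ÷ 3 = -10.5497062717
Gap between inputs: 1.145e-01; correction applied: +0.0381614983.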